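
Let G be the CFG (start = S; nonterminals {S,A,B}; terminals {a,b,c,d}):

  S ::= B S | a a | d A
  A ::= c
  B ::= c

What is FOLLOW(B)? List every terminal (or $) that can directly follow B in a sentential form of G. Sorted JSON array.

FIRST iteration:
[1]
  A via A→c: +{c}
  B via B→c: +{c}
  S via S→B S: +{c}
  S via S→a a: +{a}
  S via S→d A: +{d}
  FIRST[S]={a,c,d}  FIRST[A]={c}  FIRST[B]={c}
[2] — fixpoint
  FIRST[S]={a,c,d}  FIRST[A]={c}  FIRST[B]={c}

Compute FOLLOW by fixpoint:
seed FOLLOW(S) with $
pass 1:
  S→B S: FOLLOW(B) ⊇ FIRST(S) = {a,c,d}; new: +{a,c,d}
  S→d A: FOLLOW(A) ⊇ FOLLOW(S) ⊇ {$}; new: +{$}
  S: {$}  A: {$}  B: {a,c,d}
pass 2: (no change)
  S: {$}  A: {$}  B: {a,c,d}

FOLLOW(B) = ["a", "c", "d"]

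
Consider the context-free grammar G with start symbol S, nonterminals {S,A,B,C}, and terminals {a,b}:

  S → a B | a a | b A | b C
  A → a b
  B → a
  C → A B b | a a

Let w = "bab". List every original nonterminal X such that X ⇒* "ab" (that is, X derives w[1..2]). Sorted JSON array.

Convert to CNF:
  S -> T0 B | T0 T0 | T1 A | T1 C
  A -> T0 T1
  B -> a
  C -> A X2 | T0 T0
  T0 -> a
  T1 -> b
  X2 -> B T1

CYK table (by increasing span), restricted to cells inside w[1..2]:
  [1..1]={B,T0}  "a"  orig:{B}
  [2..2]={T1}  "b"  orig:{}
  [1..2]={A,X2}  "ab"  orig:{A}

Original NTs in T[1,2] deriving "ab": ["A"]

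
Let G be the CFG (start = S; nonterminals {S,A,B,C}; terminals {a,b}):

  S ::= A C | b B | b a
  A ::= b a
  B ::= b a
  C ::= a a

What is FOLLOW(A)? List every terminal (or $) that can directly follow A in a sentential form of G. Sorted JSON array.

FIRST sets, iterate to fixpoint:
round 1:
  A via A→b a: +{b}
  B via B→b a: +{b}
  C via C→a a: +{a}
  S via S→A C: +{b}
  FIRST[S]={b}  FIRST[A]={b}  FIRST[B]={b}  FIRST[C]={a}
round 2: done
  FIRST[S]={b}  FIRST[A]={b}  FIRST[B]={b}  FIRST[C]={a}

FOLLOW sets:
seed FOLLOW(S) with $
round 1:
  S→A C: FOLLOW(A) ⊇ FIRST(C) = {a}; new: +{a}
  S→A C: FOLLOW(C) ⊇ FOLLOW(S) ⊇ {$}; new: +{$}
  S→b B: FOLLOW(B) ⊇ FOLLOW(S) ⊇ {$}; new: +{$}
  FOLLOW(S)={$}  FOLLOW(A)={a}  FOLLOW(B)={$}  FOLLOW(C)={$}
round 2: (no change)
  FOLLOW(S)={$}  FOLLOW(A)={a}  FOLLOW(B)={$}  FOLLOW(C)={$}

FOLLOW(A) = ["a"]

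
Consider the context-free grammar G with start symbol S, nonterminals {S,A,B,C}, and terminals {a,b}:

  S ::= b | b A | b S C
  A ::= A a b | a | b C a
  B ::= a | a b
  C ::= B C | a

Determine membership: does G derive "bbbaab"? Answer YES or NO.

CNF form of G:
  S -> T1 A | T1 X4 | b
  A -> A X2 | T1 X3 | a
  B -> T0 T1 | a
  C -> B C | a
  T0 -> a
  T1 -> b
  X2 -> T0 T1
  X3 -> C T0
  X4 -> S C

Fill CYK table bottom-up:
  [0..0]={S,T1}  "b"  orig:{S}
  [1..1]={S,T1}  "b"  orig:{S}
  [2..2]={S,T1}  "b"  orig:{S}
  [3..3]={A,B,C,T0}  "a"  orig:{A,B,C}
  [4..4]={A,B,C,T0}  "a"  orig:{A,B,C}
  [5..5]={S,T1}  "b"  orig:{S}
  [0..1]=∅  "bb"
  [1..2]=∅  "bb"
  [2..3]={S,X4}  "ba"  orig:{S}
  [3..4]={C,X3}  "aa"  orig:{C}
  [4..5]={B,X2}  "ab"  orig:{B}
  [0..2]=∅  "bbb"
  [1..3]={S}  "bba"
  [2..4]={A,X4}  "baa"  orig:{A}
  [3..5]={A}  "aab"
  [0..3]=∅  "bbba"
  [1..4]={S,X4}  "bbaa"  orig:{S}
  [2..5]={S}  "baab"
  [0..4]={S}  "bbbaa"
  [1..5]=∅  "bbaab"
  [0..5]=∅  "bbbaab"

S ∉ T[0,5] ⇒ NO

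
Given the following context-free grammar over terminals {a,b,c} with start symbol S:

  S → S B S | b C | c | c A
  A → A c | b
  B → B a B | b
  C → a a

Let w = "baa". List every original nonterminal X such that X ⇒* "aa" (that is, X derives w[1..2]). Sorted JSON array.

CNF form of G:
  S -> S X4 | T0 A | T2 C | c
  A -> A T0 | b
  B -> B X3 | b
  C -> T1 T1
  T0 -> c
  T1 -> a
  T2 -> b
  X3 -> T1 B
  X4 -> B S

CYK table (by increasing span), restricted to cells inside w[1..2]:
  cell(1,1) a: {T1}  orig:{}
  cell(2,2) a: {T1}  orig:{}
  cell(1,2) aa: {C}

Original NTs in T[1,2] deriving "aa": ["C"]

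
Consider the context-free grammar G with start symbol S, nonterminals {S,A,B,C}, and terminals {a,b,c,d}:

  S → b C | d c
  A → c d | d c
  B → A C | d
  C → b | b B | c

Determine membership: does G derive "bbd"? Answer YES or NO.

CNF form of G:
  S -> T1 T0 | T2 C
  A -> T0 T1 | T1 T0
  B -> A C | d
  C -> T2 B | b | c
  T0 -> c
  T1 -> d
  T2 -> b

Fill CYK table bottom-up:
  T[0,0] 'b' = {C,T2}  orig:{C}
  T[1,1] 'b' = {C,T2}  orig:{C}
  T[2,2] 'd' = {B,T1}  orig:{B}
  T[0,1] 'bb' = {S}
  T[1,2] 'bd' = {C}
  T[0,2] 'bbd' = {S}

S ∈ T[0,2] ⇒ YES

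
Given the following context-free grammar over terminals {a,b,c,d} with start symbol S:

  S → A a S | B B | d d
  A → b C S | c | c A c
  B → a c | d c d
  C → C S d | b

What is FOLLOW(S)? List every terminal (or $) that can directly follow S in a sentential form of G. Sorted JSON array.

Compute FIRST by fixpoint:
[1]
  A via A→b C S: +{b}
  A via A→c: +{c}
  B via B→a c: +{a}
  B via B→d c d: +{d}
  C via C→b: +{b}
  S via S→A a S: +{b,c}
  S via S→B B: +{a,d}
  S: {a,b,c,d}  A: {b,c}  B: {a,d}  C: {b}
[2] (stable)
  S: {a,b,c,d}  A: {b,c}  B: {a,d}  C: {b}

FOLLOW iteration:
seed FOLLOW(S) with $
[1]
  A→b C S: FOLLOW(C) ⊇ FIRST(S) = {a,b,c,d}; new: +{a,b,c,d}
  A→c A c: FOLLOW(A) ⊇ FIRST(c) = {c}; new: +{c}
  C→C S d: FOLLOW(S) ⊇ FIRST(d) = {d}; new: +{d}
  S→A a S: FOLLOW(A) ⊇ FIRST(a) = {a}; new: +{a}
  S→B B: FOLLOW(B) ⊇ FIRST(B) = {a,d}; new: +{a,d}
  S→B B: FOLLOW(B) ⊇ FOLLOW(S) ⊇ {$,d}; new: +{$}
  S: {$,d}  A: {a,c}  B: {$,a,d}  C: {a,b,c,d}
[2]
  A→b C S: FOLLOW(S) ⊇ FOLLOW(A) ⊇ {a,c}; new: +{a,c}
  S→B B: FOLLOW(B) ⊇ FOLLOW(S) ⊇ {$,a,c,d}; new: +{c}
  S: {$,a,c,d}  A: {a,c}  B: {$,a,c,d}  C: {a,b,c,d}
[3] done
  S: {$,a,c,d}  A: {a,c}  B: {$,a,c,d}  C: {a,b,c,d}

FOLLOW(S) = ["$", "a", "c", "d"]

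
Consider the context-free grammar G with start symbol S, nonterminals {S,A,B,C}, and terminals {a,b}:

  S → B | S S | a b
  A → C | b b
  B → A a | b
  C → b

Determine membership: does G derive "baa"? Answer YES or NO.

Convert to CNF:
  S -> A T1 | S S | T1 T0 | b
  A -> T0 T0 | b
  B -> A T1 | b
  C -> b
  T0 -> b
  T1 -> a

CYK table (by increasing span):
  [0..0]={A,B,C,S,T0}  "b"  orig:{A,B,C,S}
  [1..1]={T1}  "a"  orig:{}
  [2..2]={T1}  "a"  orig:{}
  [0..1]={B,S}  "ba"
  [1..2]=∅  "aa"
  [0..2]=∅  "baa"

S ∉ T[0,2] ⇒ NO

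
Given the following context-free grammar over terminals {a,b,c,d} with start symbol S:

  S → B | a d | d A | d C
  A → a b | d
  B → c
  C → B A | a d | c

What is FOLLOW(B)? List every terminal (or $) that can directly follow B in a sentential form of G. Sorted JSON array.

FIRST sets, iterate to fixpoint:
round 1:
  A via A→a b: +{a}
  A via A→d: +{d}
  B via B→c: +{c}
  C via C→B A: +{c}
  C via C→a d: +{a}
  S via S→B: +{c}
  S via S→a d: +{a}
  S via S→d A: +{d}
  FIRST[S]={a,c,d}  FIRST[A]={a,d}  FIRST[B]={c}  FIRST[C]={a,c}
round 2: — fixpoint
  FIRST[S]={a,c,d}  FIRST[A]={a,d}  FIRST[B]={c}  FIRST[C]={a,c}

Compute FOLLOW by fixpoint:
seed FOLLOW(S) with $
[1]
  C→B A: FOLLOW(B) ⊇ FIRST(A) = {a,d}; new: +{a,d}
  S→B: FOLLOW(B) ⊇ FOLLOW(S) ⊇ {$}; new: +{$}
  S→d A: FOLLOW(A) ⊇ FOLLOW(S) ⊇ {$}; new: +{$}
  S→d C: FOLLOW(C) ⊇ FOLLOW(S) ⊇ {$}; new: +{$}
  S: {$}  A: {$}  B: {$,a,d}  C: {$}
[2] — fixpoint
  S: {$}  A: {$}  B: {$,a,d}  C: {$}

FOLLOW(B) = ["$", "a", "d"]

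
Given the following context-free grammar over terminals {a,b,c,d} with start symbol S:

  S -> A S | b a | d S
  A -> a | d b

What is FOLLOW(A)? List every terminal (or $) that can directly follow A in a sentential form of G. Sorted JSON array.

Compute FIRST by fixpoint:
iter 1:
  A via A→a: +{a}
  A via A→d b: +{d}
  S via S→A S: +{a,d}
  S via S→b a: +{b}
  S: {a,b,d}  A: {a,d}
iter 2: (no change)
  S: {a,b,d}  A: {a,d}

FOLLOW iteration:
initialize: $ ∈ FOLLOW(S)
iter 1:
  S→A S: FOLLOW(A) ⊇ FIRST(S) = {a,b,d}; new: +{a,b,d}
  S: {$}  A: {a,b,d}
iter 2: done
  S: {$}  A: {a,b,d}

FOLLOW(A) = ["a", "b", "d"]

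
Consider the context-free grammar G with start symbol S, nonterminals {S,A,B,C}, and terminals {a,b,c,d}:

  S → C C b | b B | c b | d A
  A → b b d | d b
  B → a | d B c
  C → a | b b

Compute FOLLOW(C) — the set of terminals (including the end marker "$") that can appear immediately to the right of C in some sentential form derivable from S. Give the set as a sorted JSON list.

FIRST iteration:
[1]
  A via A→b b d: +{b}
  A via A→d b: +{d}
  B via B→a: +{a}
  B via B→d B c: +{d}
  C via C→a: +{a}
  C via C→b b: +{b}
  S via S→C C b: +{a,b}
  S via S→c b: +{c}
  S via S→d A: +{d}
  FIRST[S]={a,b,c,d}  FIRST[A]={b,d}  FIRST[B]={a,d}  FIRST[C]={a,b}
[2] (stable)
  FIRST[S]={a,b,c,d}  FIRST[A]={b,d}  FIRST[B]={a,d}  FIRST[C]={a,b}

FOLLOW sets:
FOLLOW(S) := {$}
round 1:
  B→d B c: FOLLOW(B) ⊇ FIRST(c) = {c}; new: +{c}
  S→C C b: FOLLOW(C) ⊇ FIRST(C) = {a,b}; new: +{a,b}
  S→b B: FOLLOW(B) ⊇ FOLLOW(S) ⊇ {$}; new: +{$}
  S→d A: FOLLOW(A) ⊇ FOLLOW(S) ⊇ {$}; new: +{$}
  S: {$}  A: {$}  B: {$,c}  C: {a,b}
round 2: (no change)
  S: {$}  A: {$}  B: {$,c}  C: {a,b}

FOLLOW(C) = ["a", "b"]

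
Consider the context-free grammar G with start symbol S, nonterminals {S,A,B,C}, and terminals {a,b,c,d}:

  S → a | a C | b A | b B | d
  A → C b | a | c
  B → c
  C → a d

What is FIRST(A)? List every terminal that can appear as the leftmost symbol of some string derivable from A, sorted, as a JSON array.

FIRST sets, iterate to fixpoint:
pass 1:
  A via A→a: +{a}
  A via A→c: +{c}
  B via B→c: +{c}
  C via C→a d: +{a}
  S via S→a: +{a}
  S via S→b A: +{b}
  S via S→d: +{d}
  FIRST[S]={a,b,d}  FIRST[A]={a,c}  FIRST[B]={c}  FIRST[C]={a}
pass 2: (stable)
  FIRST[S]={a,b,d}  FIRST[A]={a,c}  FIRST[B]={c}  FIRST[C]={a}

FIRST(A) = ["a", "c"]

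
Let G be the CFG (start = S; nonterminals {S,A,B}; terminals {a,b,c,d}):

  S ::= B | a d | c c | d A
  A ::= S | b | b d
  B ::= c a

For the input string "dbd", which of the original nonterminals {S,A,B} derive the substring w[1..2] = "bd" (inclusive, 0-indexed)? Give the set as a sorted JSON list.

CNF form of G:
  S -> T0 T1 | T1 A | T3 T0 | T3 T3
  A -> T0 T1 | T1 A | T2 T1 | T3 T0 | T3 T3 | b
  B -> T3 T0
  T0 -> a
  T1 -> d
  T2 -> b
  T3 -> c

CYK fill — only the sub-triangle for w[1..2]:
  [1..1]={A,T2}  "b"  orig:{A}
  [2..2]={T1}  "d"  orig:{}
  [1..2]={A}  "bd"

Original NTs in T[1,2] deriving "bd": ["A"]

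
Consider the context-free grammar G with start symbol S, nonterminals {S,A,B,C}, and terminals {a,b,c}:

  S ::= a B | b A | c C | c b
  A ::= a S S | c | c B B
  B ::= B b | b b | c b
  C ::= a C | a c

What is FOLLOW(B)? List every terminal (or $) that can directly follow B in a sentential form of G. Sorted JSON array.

FIRST sets, iterate to fixpoint:
[1]
  A via A→a S S: +{a}
  A via A→c: +{c}
  B via B→b b: +{b}
  B via B→c b: +{c}
  C via C→a C: +{a}
  S via S→a B: +{a}
  S via S→b A: +{b}
  S via S→c C: +{c}
  FIRST(S)={a,b,c}  FIRST(A)={a,c}  FIRST(B)={b,c}  FIRST(C)={a}
[2] done
  FIRST(S)={a,b,c}  FIRST(A)={a,c}  FIRST(B)={b,c}  FIRST(C)={a}

Compute FOLLOW by fixpoint:
seed FOLLOW(S) with $
[1]
  A→a S S: FOLLOW(S) ⊇ FIRST(S) = {a,b,c}; new: +{a,b,c}
  A→c B B: FOLLOW(B) ⊇ FIRST(B) = {b,c}; new: +{b,c}
  S→a B: FOLLOW(B) ⊇ FOLLOW(S) ⊇ {$,a,b,c}; new: +{$,a}
  S→b A: FOLLOW(A) ⊇ FOLLOW(S) ⊇ {$,a,b,c}; new: +{$,a,b,c}
  S→c C: FOLLOW(C) ⊇ FOLLOW(S) ⊇ {$,a,b,c}; new: +{$,a,b,c}
  S: {$,a,b,c}  A: {$,a,b,c}  B: {$,a,b,c}  C: {$,a,b,c}
[2] (no change)
  S: {$,a,b,c}  A: {$,a,b,c}  B: {$,a,b,c}  C: {$,a,b,c}

FOLLOW(B) = ["$", "a", "b", "c"]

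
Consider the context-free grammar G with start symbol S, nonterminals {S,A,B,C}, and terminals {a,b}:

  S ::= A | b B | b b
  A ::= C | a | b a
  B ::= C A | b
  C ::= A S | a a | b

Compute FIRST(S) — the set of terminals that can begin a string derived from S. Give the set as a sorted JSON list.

Compute FIRST by fixpoint:
[1]
  A via A→a: +{a}
  A via A→b a: +{b}
  B via B→b: +{b}
  C via C→A S: +{a,b}
  S via S→A: +{a,b}
  FIRST(S)={a,b}  FIRST(A)={a,b}  FIRST(B)={b}  FIRST(C)={a,b}
[2]
  B via B→C A: +{a}
  FIRST(S)={a,b}  FIRST(A)={a,b}  FIRST(B)={a,b}  FIRST(C)={a,b}
[3] (stable)
  FIRST(S)={a,b}  FIRST(A)={a,b}  FIRST(B)={a,b}  FIRST(C)={a,b}

FIRST(S) = ["a", "b"]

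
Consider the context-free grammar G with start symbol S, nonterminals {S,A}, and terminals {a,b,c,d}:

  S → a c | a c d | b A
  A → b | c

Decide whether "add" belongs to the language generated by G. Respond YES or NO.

CNF form of G:
  S -> T0 T1 | T0 X4 | T3 A
  A -> b | c
  T0 -> a
  T1 -> c
  T2 -> d
  T3 -> b
  X4 -> T1 T2

CYK table (by increasing span):
  cell(0,0) a: {T0}  orig:{}
  cell(1,1) d: {T2}  orig:{}
  cell(2,2) d: {T2}  orig:{}
  cell(0,1) ad: ∅
  cell(1,2) dd: ∅
  cell(0,2) add: ∅

S ∉ T[0,2] ⇒ NO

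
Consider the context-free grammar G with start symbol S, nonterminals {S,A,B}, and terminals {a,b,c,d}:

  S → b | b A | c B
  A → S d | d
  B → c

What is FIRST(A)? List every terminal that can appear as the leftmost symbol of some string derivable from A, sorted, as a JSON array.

FIRST sets, iterate to fixpoint:
[1]
  A via A→d: +{d}
  B via B→c: +{c}
  S via S→b: +{b}
  S via S→c B: +{c}
  S: {b,c}  A: {d}  B: {c}
[2]
  A via A→S d: +{b,c}
  S: {b,c}  A: {b,c,d}  B: {c}
[3] done
  S: {b,c}  A: {b,c,d}  B: {c}

FIRST(A) = ["b", "c", "d"]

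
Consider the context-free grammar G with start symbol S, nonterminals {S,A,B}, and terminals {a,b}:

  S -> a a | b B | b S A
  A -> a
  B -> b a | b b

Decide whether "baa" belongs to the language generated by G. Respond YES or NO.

Convert to CNF:
  S -> T0 B | T0 X2 | T1 T1
  A -> a
  B -> T0 T0 | T0 T1
  T0 -> b
  T1 -> a
  X2 -> S A

CYK table (by increasing span):
  cell(0,0) b: {T0}  orig:{}
  cell(1,1) a: {A,T1}  orig:{A}
  cell(2,2) a: {A,T1}  orig:{A}
  cell(0,1) ba: {B}
  cell(1,2) aa: {S}
  cell(0,2) baa: ∅

S ∉ T[0,2] ⇒ NO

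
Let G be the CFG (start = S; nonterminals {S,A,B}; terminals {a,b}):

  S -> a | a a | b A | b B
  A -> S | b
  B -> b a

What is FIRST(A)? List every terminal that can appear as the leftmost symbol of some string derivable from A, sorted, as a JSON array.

FIRST iteration:
round 1:
  A via A→b: +{b}
  B via B→b a: +{b}
  S via S→a: +{a}
  S via S→b A: +{b}
  FIRST(S)={a,b}  FIRST(A)={b}  FIRST(B)={b}
round 2:
  A via A→S: +{a}
  FIRST(S)={a,b}  FIRST(A)={a,b}  FIRST(B)={b}
round 3: — fixpoint
  FIRST(S)={a,b}  FIRST(A)={a,b}  FIRST(B)={b}

FIRST(A) = ["a", "b"]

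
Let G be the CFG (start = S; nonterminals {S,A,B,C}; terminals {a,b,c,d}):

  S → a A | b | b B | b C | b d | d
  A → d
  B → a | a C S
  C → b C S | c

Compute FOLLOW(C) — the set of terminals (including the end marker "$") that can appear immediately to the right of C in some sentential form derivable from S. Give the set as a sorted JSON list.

Compute FIRST by fixpoint:
pass 1:
  A via A→d: +{d}
  B via B→a: +{a}
  C via C→b C S: +{b}
  C via C→c: +{c}
  S via S→a A: +{a}
  S via S→b: +{b}
  S via S→d: +{d}
  FIRST(S)={a,b,d}  FIRST(A)={d}  FIRST(B)={a}  FIRST(C)={b,c}
pass 2: done
  FIRST(S)={a,b,d}  FIRST(A)={d}  FIRST(B)={a}  FIRST(C)={b,c}

FOLLOW iteration:
seed FOLLOW(S) with $
round 1:
  B→a C S: FOLLOW(C) ⊇ FIRST(S) = {a,b,d}; new: +{a,b,d}
  C→b C S: FOLLOW(S) ⊇ FOLLOW(C) ⊇ {a,b,d}; new: +{a,b,d}
  S→a A: FOLLOW(A) ⊇ FOLLOW(S) ⊇ {$,a,b,d}; new: +{$,a,b,d}
  S→b B: FOLLOW(B) ⊇ FOLLOW(S) ⊇ {$,a,b,d}; new: +{$,a,b,d}
  S→b C: FOLLOW(C) ⊇ FOLLOW(S) ⊇ {$,a,b,d}; new: +{$}
  FOLLOW[S]={$,a,b,d}  FOLLOW[A]={$,a,b,d}  FOLLOW[B]={$,a,b,d}  FOLLOW[C]={$,a,b,d}
round 2: — fixpoint
  FOLLOW[S]={$,a,b,d}  FOLLOW[A]={$,a,b,d}  FOLLOW[B]={$,a,b,d}  FOLLOW[C]={$,a,b,d}

FOLLOW(C) = ["$", "a", "b", "d"]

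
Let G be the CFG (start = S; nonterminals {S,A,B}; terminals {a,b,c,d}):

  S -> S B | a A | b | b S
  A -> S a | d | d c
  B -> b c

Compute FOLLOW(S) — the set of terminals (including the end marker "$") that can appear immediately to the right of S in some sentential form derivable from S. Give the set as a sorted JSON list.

Compute FIRST by fixpoint:
iter 1:
  A via A→d: +{d}
  B via B→b c: +{b}
  S via S→a A: +{a}
  S via S→b: +{b}
  FIRST[S]={a,b}  FIRST[A]={d}  FIRST[B]={b}
iter 2:
  A via A→S a: +{a,b}
  FIRST[S]={a,b}  FIRST[A]={a,b,d}  FIRST[B]={b}
iter 3: done
  FIRST[S]={a,b}  FIRST[A]={a,b,d}  FIRST[B]={b}

FOLLOW iteration:
FOLLOW(S) := {$}
round 1:
  A→S a: FOLLOW(S) ⊇ FIRST(a) = {a}; new: +{a}
  S→S B: FOLLOW(S) ⊇ FIRST(B) = {b}; new: +{b}
  S→S B: FOLLOW(B) ⊇ FOLLOW(S) ⊇ {$,a,b}; new: +{$,a,b}
  S→a A: FOLLOW(A) ⊇ FOLLOW(S) ⊇ {$,a,b}; new: +{$,a,b}
  S: {$,a,b}  A: {$,a,b}  B: {$,a,b}
round 2: (stable)
  S: {$,a,b}  A: {$,a,b}  B: {$,a,b}

FOLLOW(S) = ["$", "a", "b"]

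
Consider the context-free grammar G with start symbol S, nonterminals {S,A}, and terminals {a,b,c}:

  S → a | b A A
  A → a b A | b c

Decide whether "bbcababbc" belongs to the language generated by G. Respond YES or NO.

CNF form of G:
  S -> T1 X4 | a
  A -> T0 X3 | T1 T2
  T0 -> a
  T1 -> b
  T2 -> c
  X3 -> T1 A
  X4 -> A A

CYK fill:
  T[0,0] 'b' = {T1}  orig:{}
  T[1,1] 'b' = {T1}  orig:{}
  T[2,2] 'c' = {T2}  orig:{}
  T[3,3] 'a' = {S,T0}  orig:{S}
  T[4,4] 'b' = {T1}  orig:{}
  T[5,5] 'a' = {S,T0}  orig:{S}
  T[6,6] 'b' = {T1}  orig:{}
  T[7,7] 'b' = {T1}  orig:{}
  T[8,8] 'c' = {T2}  orig:{}
  T[0,1] 'bb' = ∅
  T[1,2] 'bc' = {A}
  T[2,3] 'ca' = ∅
  T[3,4] 'ab' = ∅
  T[4,5] 'ba' = ∅
  T[5,6] 'ab' = ∅
  T[6,7] 'bb' = ∅
  T[7,8] 'bc' = {A}
  T[0,2] 'bbc' = {X3}  orig:{}
  T[1,3] 'bca' = ∅
  T[2,4] 'cab' = ∅
  T[3,5] 'aba' = ∅
  T[4,6] 'bab' = ∅
  T[5,7] 'abb' = ∅
  T[6,8] 'bbc' = {X3}  orig:{}
  T[0,3] 'bbca' = ∅
  T[1,4] 'bcab' = ∅
  T[2,5] 'caba' = ∅
  T[3,6] 'abab' = ∅
  T[4,7] 'babb' = ∅
  T[5,8] 'abbc' = {A}
  T[0,4] 'bbcab' = ∅
  T[1,5] 'bcaba' = ∅
  T[2,6] 'cabab' = ∅
  T[3,7] 'ababb' = ∅
  T[4,8] 'babbc' = {X3}  orig:{}
  T[0,5] 'bbcaba' = ∅
  T[1,6] 'bcabab' = ∅
  T[2,7] 'cababb' = ∅
  T[3,8] 'ababbc' = {A}
  T[0,6] 'bbcabab' = ∅
  T[1,7] 'bcababb' = ∅
  T[2,8] 'cababbc' = ∅
  T[0,7] 'bbcababb' = ∅
  T[1,8] 'bcababbc' = {X4}  orig:{}
  T[0,8] 'bbcababbc' = {S}

S ∈ T[0,8] ⇒ YES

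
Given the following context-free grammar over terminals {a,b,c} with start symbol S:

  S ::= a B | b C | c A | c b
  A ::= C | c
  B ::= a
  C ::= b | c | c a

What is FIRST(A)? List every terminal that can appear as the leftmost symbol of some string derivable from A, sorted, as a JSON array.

Compute FIRST by fixpoint:
pass 1:
  A via A→c: +{c}
  B via B→a: +{a}
  C via C→b: +{b}
  C via C→c: +{c}
  S via S→a B: +{a}
  S via S→b C: +{b}
  S via S→c A: +{c}
  FIRST[S]={a,b,c}  FIRST[A]={c}  FIRST[B]={a}  FIRST[C]={b,c}
pass 2:
  A via A→C: +{b}
  FIRST[S]={a,b,c}  FIRST[A]={b,c}  FIRST[B]={a}  FIRST[C]={b,c}
pass 3: done
  FIRST[S]={a,b,c}  FIRST[A]={b,c}  FIRST[B]={a}  FIRST[C]={b,c}

FIRST(A) = ["b", "c"]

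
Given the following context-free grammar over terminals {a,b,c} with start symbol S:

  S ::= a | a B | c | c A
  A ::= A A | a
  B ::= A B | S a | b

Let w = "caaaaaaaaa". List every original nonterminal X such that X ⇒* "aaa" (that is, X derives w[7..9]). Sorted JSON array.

Convert to CNF:
  S -> T0 B | T1 A | a | c
  A -> A A | a
  B -> A B | S T0 | b
  T0 -> a
  T1 -> c

CYK table (by increasing span) — only the sub-triangle for w[7..9]:
  cell(7,7) a: {A,S,T0}  orig:{A,S}
  cell(8,8) a: {A,S,T0}  orig:{A,S}
  cell(9,9) a: {A,S,T0}  orig:{A,S}
  cell(7,8) aa: {A,B}
  cell(8,9) aa: {A,B}
  cell(7,9) aaa: {A,B,S}

Original NTs in T[7,9] deriving "aaa": ["A", "B", "S"]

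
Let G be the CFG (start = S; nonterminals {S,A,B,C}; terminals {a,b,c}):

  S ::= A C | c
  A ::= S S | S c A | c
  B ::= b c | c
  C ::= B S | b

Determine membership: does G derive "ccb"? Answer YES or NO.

Convert to CNF:
  S -> A C | c
  A -> S S | S X2 | c
  B -> T1 T0 | c
  C -> B S | b
  T0 -> c
  T1 -> b
  X2 -> T0 A

Fill CYK table bottom-up:
  cell(0,0) c: {A,B,S,T0}  orig:{A,B,S}
  cell(1,1) c: {A,B,S,T0}  orig:{A,B,S}
  cell(2,2) b: {C,T1}  orig:{C}
  cell(0,1) cc: {A,C,X2}  orig:{A,C}
  cell(1,2) cb: {S}
  cell(0,2) ccb: {A,C,S}

S ∈ T[0,2] ⇒ YES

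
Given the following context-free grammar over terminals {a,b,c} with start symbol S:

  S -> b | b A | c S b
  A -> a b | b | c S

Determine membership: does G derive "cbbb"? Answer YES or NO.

CNF form of G:
  S -> T1 A | T2 X3 | b
  A -> T0 T1 | T2 S | b
  T0 -> a
  T1 -> b
  T2 -> c
  X3 -> S T1

Fill CYK table bottom-up:
  cell(0,0) c: {T2}  orig:{}
  cell(1,1) b: {A,S,T1}  orig:{A,S}
  cell(2,2) b: {A,S,T1}  orig:{A,S}
  cell(3,3) b: {A,S,T1}  orig:{A,S}
  cell(0,1) cb: {A}
  cell(1,2) bb: {S,X3}  orig:{S}
  cell(2,3) bb: {S,X3}  orig:{S}
  cell(0,2) cbb: {A,S}
  cell(1,3) bbb: {X3}  orig:{}
  cell(0,3) cbbb: {S,X3}  orig:{S}

S ∈ T[0,3] ⇒ YES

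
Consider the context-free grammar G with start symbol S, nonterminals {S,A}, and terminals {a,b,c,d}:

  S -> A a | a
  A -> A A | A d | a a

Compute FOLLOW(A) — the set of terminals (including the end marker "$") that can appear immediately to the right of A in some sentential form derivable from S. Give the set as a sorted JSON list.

FIRST sets, iterate to fixpoint:
pass 1:
  A via A→a a: +{a}
  S via S→A a: +{a}
  FIRST[S]={a}  FIRST[A]={a}
pass 2: done
  FIRST[S]={a}  FIRST[A]={a}

FOLLOW iteration:
initialize: $ ∈ FOLLOW(S)
round 1:
  A→A A: FOLLOW(A) ⊇ FIRST(A) = {a}; new: +{a}
  A→A d: FOLLOW(A) ⊇ FIRST(d) = {d}; new: +{d}
  S: {$}  A: {a,d}
round 2: done
  S: {$}  A: {a,d}

FOLLOW(A) = ["a", "d"]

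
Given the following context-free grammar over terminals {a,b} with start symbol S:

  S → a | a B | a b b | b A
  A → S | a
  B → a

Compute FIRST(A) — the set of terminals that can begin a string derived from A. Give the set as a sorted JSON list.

FIRST sets, iterate to fixpoint:
pass 1:
  A via A→a: +{a}
  B via B→a: +{a}
  S via S→a: +{a}
  S via S→b A: +{b}
  S: {a,b}  A: {a}  B: {a}
pass 2:
  A via A→S: +{b}
  S: {a,b}  A: {a,b}  B: {a}
pass 3: — fixpoint
  S: {a,b}  A: {a,b}  B: {a}

FIRST(A) = ["a", "b"]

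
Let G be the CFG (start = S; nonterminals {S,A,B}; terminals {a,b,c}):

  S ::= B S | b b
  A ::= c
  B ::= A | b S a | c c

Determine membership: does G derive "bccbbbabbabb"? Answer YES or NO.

CNF form of G:
  S -> B S | T0 T0
  A -> c
  B -> T0 X3 | T2 T2 | c
  T0 -> b
  T1 -> a
  T2 -> c
  X3 -> S T1

Fill CYK table bottom-up:
  [0..0]={T0}  "b"  orig:{}
  [1..1]={A,B,T2}  "c"  orig:{A,B}
  [2..2]={A,B,T2}  "c"  orig:{A,B}
  [3..3]={T0}  "b"  orig:{}
  [4..4]={T0}  "b"  orig:{}
  [5..5]={T0}  "b"  orig:{}
  [6..6]={T1}  "a"  orig:{}
  [7..7]={T0}  "b"  orig:{}
  [8..8]={T0}  "b"  orig:{}
  [9..9]={T1}  "a"  orig:{}
  [10..10]={T0}  "b"  orig:{}
  [11..11]={T0}  "b"  orig:{}
  [0..1]=∅  "bc"
  [1..2]={B}  "cc"
  [2..3]=∅  "cb"
  [3..4]={S}  "bb"
  [4..5]={S}  "bb"
  [5..6]=∅  "ba"
  [6..7]=∅  "ab"
  [7..8]={S}  "bb"
  [8..9]=∅  "ba"
  [9..10]=∅  "ab"
  [10..11]={S}  "bb"
  [0..2]=∅  "bcc"
  [1..3]=∅  "ccb"
  [2..4]={S}  "cbb"
  [3..5]=∅  "bbb"
  [4..6]={X3}  "bba"  orig:{}
  [5..7]=∅  "bab"
  [6..8]=∅  "abb"
  [7..9]={X3}  "bba"  orig:{}
  [8..10]=∅  "bab"
  [9..11]=∅  "abb"
  [0..3]=∅  "bccb"
  [1..4]={S}  "ccbb"
  [2..5]=∅  "cbbb"
  [3..6]={B}  "bbba"
  [4..7]=∅  "bbab"
  [5..8]=∅  "babb"
  [6..9]=∅  "abba"
  [7..10]=∅  "bbab"
  [8..11]=∅  "babb"
  [0..4]=∅  "bccbb"
  [1..5]=∅  "ccbbb"
  [2..6]=∅  "cbbba"
  [3..7]=∅  "bbbab"
  [4..8]=∅  "bbabb"
  [5..9]=∅  "babba"
  [6..10]=∅  "abbab"
  [7..11]=∅  "bbabb"
  [0..5]=∅  "bccbbb"
  [1..6]=∅  "ccbbba"
  [2..7]=∅  "cbbbab"
  [3..8]={S}  "bbbabb"
  [4..9]=∅  "bbabba"
  [5..10]=∅  "babbab"
  [6..11]=∅  "abbabb"
  [0..6]=∅  "bccbbba"
  [1..7]=∅  "ccbbbab"
  [2..8]={S}  "cbbbabb"
  [3..9]={X3}  "bbbabba"  orig:{}
  [4..10]=∅  "bbabbab"
  [5..11]=∅  "babbabb"
  [0..7]=∅  "bccbbbab"
  [1..8]={S}  "ccbbbabb"
  [2..9]={X3}  "cbbbabba"  orig:{}
  [3..10]=∅  "bbbabbab"
  [4..11]=∅  "bbabbabb"
  [0..8]=∅  "bccbbbabb"
  [1..9]={X3}  "ccbbbabba"  orig:{}
  [2..10]=∅  "cbbbabbab"
  [3..11]=∅  "bbbabbabb"
  [0..9]={B}  "bccbbbabba"
  [1..10]=∅  "ccbbbabbab"
  [2..11]=∅  "cbbbabbabb"
  [0..10]=∅  "bccbbbabbab"
  [1..11]=∅  "ccbbbabbabb"
  [0..11]={S}  "bccbbbabbabb"

S ∈ T[0,11] ⇒ YES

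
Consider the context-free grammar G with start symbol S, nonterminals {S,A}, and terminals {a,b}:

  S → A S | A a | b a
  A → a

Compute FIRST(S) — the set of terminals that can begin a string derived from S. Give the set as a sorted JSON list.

FIRST iteration:
[1]
  A via A→a: +{a}
  S via S→A S: +{a}
  S via S→b a: +{b}
  FIRST(S)={a,b}  FIRST(A)={a}
[2] done
  FIRST(S)={a,b}  FIRST(A)={a}

FIRST(S) = ["a", "b"]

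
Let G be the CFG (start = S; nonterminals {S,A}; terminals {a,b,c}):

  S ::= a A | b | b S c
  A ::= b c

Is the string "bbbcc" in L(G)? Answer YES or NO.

CNF form of G:
  S -> T0 X3 | T2 A | b
  A -> T0 T1
  T0 -> b
  T1 -> c
  T2 -> a
  X3 -> S T1

Fill CYK table bottom-up:
  T[0,0] 'b' = {S,T0}  orig:{S}
  T[1,1] 'b' = {S,T0}  orig:{S}
  T[2,2] 'b' = {S,T0}  orig:{S}
  T[3,3] 'c' = {T1}  orig:{}
  T[4,4] 'c' = {T1}  orig:{}
  T[0,1] 'bb' = ∅
  T[1,2] 'bb' = ∅
  T[2,3] 'bc' = {A,X3}  orig:{A}
  T[3,4] 'cc' = ∅
  T[0,2] 'bbb' = ∅
  T[1,3] 'bbc' = {S}
  T[2,4] 'bcc' = ∅
  T[0,3] 'bbbc' = ∅
  T[1,4] 'bbcc' = {X3}  orig:{}
  T[0,4] 'bbbcc' = {S}

S ∈ T[0,4] ⇒ YES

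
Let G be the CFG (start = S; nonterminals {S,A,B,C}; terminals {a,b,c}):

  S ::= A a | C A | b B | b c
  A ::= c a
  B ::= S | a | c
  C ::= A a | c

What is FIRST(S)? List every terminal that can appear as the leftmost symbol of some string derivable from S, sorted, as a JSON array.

FIRST iteration:
[1]
  A via A→c a: +{c}
  B via B→a: +{a}
  B via B→c: +{c}
  C via C→A a: +{c}
  S via S→A a: +{c}
  S via S→b B: +{b}
  S: {b,c}  A: {c}  B: {a,c}  C: {c}
[2]
  B via B→S: +{b}
  S: {b,c}  A: {c}  B: {a,b,c}  C: {c}
[3] (stable)
  S: {b,c}  A: {c}  B: {a,b,c}  C: {c}

FIRST(S) = ["b", "c"]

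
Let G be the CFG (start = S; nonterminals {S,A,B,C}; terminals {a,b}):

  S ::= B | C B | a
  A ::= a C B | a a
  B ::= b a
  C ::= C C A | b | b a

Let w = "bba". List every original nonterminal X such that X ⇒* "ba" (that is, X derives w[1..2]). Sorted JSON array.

CNF form of G:
  S -> C B | T1 T0 | a
  A -> T0 T0 | T0 X2
  B -> T1 T0
  C -> C X3 | T1 T0 | b
  T0 -> a
  T1 -> b
  X2 -> C B
  X3 -> C A

CYK table (by increasing span), restricted to cells inside w[1..2]:
  cell(1,1) b: {C,T1}  orig:{C}
  cell(2,2) a: {S,T0}  orig:{S}
  cell(1,2) ba: {B,C,S}

Original NTs in T[1,2] deriving "ba": ["B", "C", "S"]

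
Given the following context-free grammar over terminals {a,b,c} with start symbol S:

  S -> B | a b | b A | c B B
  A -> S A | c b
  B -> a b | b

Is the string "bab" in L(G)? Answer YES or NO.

Convert to CNF:
  S -> T0 X3 | T1 A | T2 T1 | b
  A -> S A | T0 T1
  B -> T2 T1 | b
  T0 -> c
  T1 -> b
  T2 -> a
  X3 -> B B

CYK fill:
  [0..0]={B,S,T1}  "b"  orig:{B,S}
  [1..1]={T2}  "a"  orig:{}
  [2..2]={B,S,T1}  "b"  orig:{B,S}
  [0..1]=∅  "ba"
  [1..2]={B,S}  "ab"
  [0..2]={X3}  "bab"  orig:{}

S ∉ T[0,2] ⇒ NO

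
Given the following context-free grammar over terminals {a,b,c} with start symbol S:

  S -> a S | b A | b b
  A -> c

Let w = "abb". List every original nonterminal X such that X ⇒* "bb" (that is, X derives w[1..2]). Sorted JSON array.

Convert to CNF:
  S -> T0 S | T1 A | T1 T1
  A -> c
  T0 -> a
  T1 -> b

CYK fill — only the sub-triangle for w[1..2]:
  cell(1,1) b: {T1}  orig:{}
  cell(2,2) b: {T1}  orig:{}
  cell(1,2) bb: {S}

Original NTs in T[1,2] deriving "bb": ["S"]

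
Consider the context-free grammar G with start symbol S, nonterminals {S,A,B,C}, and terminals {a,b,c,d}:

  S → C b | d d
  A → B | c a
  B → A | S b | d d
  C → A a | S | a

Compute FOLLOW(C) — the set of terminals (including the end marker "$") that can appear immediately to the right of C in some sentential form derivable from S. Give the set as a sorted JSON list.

FIRST iteration:
pass 1:
  A via A→c a: +{c}
  B via B→A: +{c}
  B via B→d d: +{d}
  C via C→A a: +{c}
  C via C→a: +{a}
  S via S→C b: +{a,c}
  S via S→d d: +{d}
  FIRST(S)={a,c,d}  FIRST(A)={c}  FIRST(B)={c,d}  FIRST(C)={a,c}
pass 2:
  A via A→B: +{d}
  B via B→S b: +{a}
  C via C→A a: +{d}
  FIRST(S)={a,c,d}  FIRST(A)={c,d}  FIRST(B)={a,c,d}  FIRST(C)={a,c,d}
pass 3:
  A via A→B: +{a}
  FIRST(S)={a,c,d}  FIRST(A)={a,c,d}  FIRST(B)={a,c,d}  FIRST(C)={a,c,d}
pass 4: done
  FIRST(S)={a,c,d}  FIRST(A)={a,c,d}  FIRST(B)={a,c,d}  FIRST(C)={a,c,d}

Compute FOLLOW by fixpoint:
seed FOLLOW(S) with $
round 1:
  B→S b: FOLLOW(S) ⊇ FIRST(b) = {b}; new: +{b}
  C→A a: FOLLOW(A) ⊇ FIRST(a) = {a}; new: +{a}
  S→C b: FOLLOW(C) ⊇ FIRST(b) = {b}; new: +{b}
  FOLLOW[S]={$,b}  FOLLOW[A]={a}  FOLLOW[B]={}  FOLLOW[C]={b}
round 2:
  A→B: FOLLOW(B) ⊇ FOLLOW(A) ⊇ {a}; new: +{a}
  FOLLOW[S]={$,b}  FOLLOW[A]={a}  FOLLOW[B]={a}  FOLLOW[C]={b}
round 3: (stable)
  FOLLOW[S]={$,b}  FOLLOW[A]={a}  FOLLOW[B]={a}  FOLLOW[C]={b}

FOLLOW(C) = ["b"]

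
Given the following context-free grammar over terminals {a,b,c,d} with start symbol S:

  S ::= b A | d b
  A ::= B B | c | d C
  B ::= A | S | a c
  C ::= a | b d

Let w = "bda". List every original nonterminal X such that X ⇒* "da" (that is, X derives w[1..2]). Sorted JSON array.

CNF form of G:
  S -> T0 T3 | T3 A
  A -> B B | T0 C | c
  B -> B B | T0 C | T0 T3 | T1 T2 | T3 A | c
  C -> T3 T0 | a
  T0 -> d
  T1 -> a
  T2 -> c
  T3 -> b

Fill CYK table bottom-up, restricted to cells inside w[1..2]:
  cell(1,1) d: {T0}  orig:{}
  cell(2,2) a: {C,T1}  orig:{C}
  cell(1,2) da: {A,B}

Original NTs in T[1,2] deriving "da": ["A", "B"]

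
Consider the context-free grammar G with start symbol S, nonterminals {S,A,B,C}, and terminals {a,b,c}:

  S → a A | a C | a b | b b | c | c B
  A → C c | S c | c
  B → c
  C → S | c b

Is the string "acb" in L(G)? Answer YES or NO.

CNF form of G:
  S -> T0 B | T1 A | T1 C | T1 T2 | T2 T2 | c
  A -> C T0 | S T0 | c
  B -> c
  C -> T0 B | T0 T2 | T1 A | T1 C | T1 T2 | T2 T2 | c
  T0 -> c
  T1 -> a
  T2 -> b

CYK table (by increasing span):
  T[0,0] 'a' = {T1}  orig:{}
  T[1,1] 'c' = {A,B,C,S,T0}  orig:{A,B,C,S}
  T[2,2] 'b' = {T2}  orig:{}
  T[0,1] 'ac' = {C,S}
  T[1,2] 'cb' = {C}
  T[0,2] 'acb' = {C,S}

S ∈ T[0,2] ⇒ YES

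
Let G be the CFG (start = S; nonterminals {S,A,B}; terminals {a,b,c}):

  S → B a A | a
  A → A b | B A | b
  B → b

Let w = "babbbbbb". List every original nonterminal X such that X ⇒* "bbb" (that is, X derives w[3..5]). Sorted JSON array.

CNF form of G:
  S -> B X2 | a
  A -> A T0 | B A | b
  B -> b
  T0 -> b
  T1 -> a
  X2 -> T1 A

Fill CYK table bottom-up — only the sub-triangle for w[3..5]:
  T[3,3] 'b' = {A,B,T0}  orig:{A,B}
  T[4,4] 'b' = {A,B,T0}  orig:{A,B}
  T[5,5] 'b' = {A,B,T0}  orig:{A,B}
  T[3,4] 'bb' = {A}
  T[4,5] 'bb' = {A}
  T[3,5] 'bbb' = {A}

Original NTs in T[3,5] deriving "bbb": ["A"]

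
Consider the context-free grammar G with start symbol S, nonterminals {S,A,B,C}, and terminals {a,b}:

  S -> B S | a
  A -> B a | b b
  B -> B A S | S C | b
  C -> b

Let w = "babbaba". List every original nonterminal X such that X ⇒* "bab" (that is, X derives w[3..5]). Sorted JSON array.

CNF form of G:
  S -> B S | a
  A -> B T0 | T1 T1
  B -> B X2 | S C | b
  C -> b
  T0 -> a
  T1 -> b
  X2 -> A S

CYK table (by increasing span) (cells [i..j] with 3 ≤ i ≤ j ≤ 5 only):
  cell(3,3) b: {B,C,T1}  orig:{B,C}
  cell(4,4) a: {S,T0}  orig:{S}
  cell(5,5) b: {B,C,T1}  orig:{B,C}
  cell(3,4) ba: {A,S}
  cell(4,5) ab: {B}
  cell(3,5) bab: {B}

Original NTs in T[3,5] deriving "bab": ["B"]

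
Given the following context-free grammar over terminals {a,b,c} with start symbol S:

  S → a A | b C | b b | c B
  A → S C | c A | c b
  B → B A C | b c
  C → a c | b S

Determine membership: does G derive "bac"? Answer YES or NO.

CNF form of G:
  S -> T0 B | T1 C | T1 T1 | T2 A
  A -> S C | T0 A | T0 T1
  B -> B X3 | T1 T0
  C -> T1 S | T2 T0
  T0 -> c
  T1 -> b
  T2 -> a
  X3 -> A C

CYK fill:
  T[0,0] 'b' = {T1}  orig:{}
  T[1,1] 'a' = {T2}  orig:{}
  T[2,2] 'c' = {T0}  orig:{}
  T[0,1] 'ba' = ∅
  T[1,2] 'ac' = {C}
  T[0,2] 'bac' = {S}

S ∈ T[0,2] ⇒ YES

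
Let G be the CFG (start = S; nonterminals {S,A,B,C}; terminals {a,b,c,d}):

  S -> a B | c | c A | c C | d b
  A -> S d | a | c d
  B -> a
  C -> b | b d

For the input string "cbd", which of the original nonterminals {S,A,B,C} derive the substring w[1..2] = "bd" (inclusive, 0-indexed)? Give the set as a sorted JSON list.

Convert to CNF:
  S -> T0 T2 | T1 A | T1 C | T3 B | c
  A -> S T0 | T1 T0 | a
  B -> a
  C -> T2 T0 | b
  T0 -> d
  T1 -> c
  T2 -> b
  T3 -> a

CYK fill (cells [i..j] with 1 ≤ i ≤ j ≤ 2 only):
  T[1,1] 'b' = {C,T2}  orig:{C}
  T[2,2] 'd' = {T0}  orig:{}
  T[1,2] 'bd' = {C}

Original NTs in T[1,2] deriving "bd": ["C"]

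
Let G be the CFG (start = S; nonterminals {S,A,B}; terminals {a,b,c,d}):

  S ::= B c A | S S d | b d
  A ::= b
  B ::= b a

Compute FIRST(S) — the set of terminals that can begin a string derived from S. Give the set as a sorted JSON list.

FIRST iteration:
iter 1:
  A via A→b: +{b}
  B via B→b a: +{b}
  S via S→B c A: +{b}
  FIRST(S)={b}  FIRST(A)={b}  FIRST(B)={b}
iter 2: done
  FIRST(S)={b}  FIRST(A)={b}  FIRST(B)={b}

FIRST(S) = ["b"]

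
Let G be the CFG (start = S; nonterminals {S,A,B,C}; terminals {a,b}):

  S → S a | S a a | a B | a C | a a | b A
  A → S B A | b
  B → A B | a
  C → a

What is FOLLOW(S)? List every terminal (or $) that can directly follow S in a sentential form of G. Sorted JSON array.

FIRST sets, iterate to fixpoint:
[1]
  A via A→b: +{b}
  B via B→A B: +{b}
  B via B→a: +{a}
  C via C→a: +{a}
  S via S→a B: +{a}
  S via S→b A: +{b}
  FIRST(S)={a,b}  FIRST(A)={b}  FIRST(B)={a,b}  FIRST(C)={a}
[2]
  A via A→S B A: +{a}
  FIRST(S)={a,b}  FIRST(A)={a,b}  FIRST(B)={a,b}  FIRST(C)={a}
[3] — fixpoint
  FIRST(S)={a,b}  FIRST(A)={a,b}  FIRST(B)={a,b}  FIRST(C)={a}

Compute FOLLOW by fixpoint:
seed FOLLOW(S) with $
[1]
  A→S B A: FOLLOW(S) ⊇ FIRST(B) = {a,b}; new: +{a,b}
  A→S B A: FOLLOW(B) ⊇ FIRST(A) = {a,b}; new: +{a,b}
  B→A B: FOLLOW(A) ⊇ FIRST(B) = {a,b}; new: +{a,b}
  S→a B: FOLLOW(B) ⊇ FOLLOW(S) ⊇ {$,a,b}; new: +{$}
  S→a C: FOLLOW(C) ⊇ FOLLOW(S) ⊇ {$,a,b}; new: +{$,a,b}
  S→b A: FOLLOW(A) ⊇ FOLLOW(S) ⊇ {$,a,b}; new: +{$}
  FOLLOW(S)={$,a,b}  FOLLOW(A)={$,a,b}  FOLLOW(B)={$,a,b}  FOLLOW(C)={$,a,b}
[2] done
  FOLLOW(S)={$,a,b}  FOLLOW(A)={$,a,b}  FOLLOW(B)={$,a,b}  FOLLOW(C)={$,a,b}

FOLLOW(S) = ["$", "a", "b"]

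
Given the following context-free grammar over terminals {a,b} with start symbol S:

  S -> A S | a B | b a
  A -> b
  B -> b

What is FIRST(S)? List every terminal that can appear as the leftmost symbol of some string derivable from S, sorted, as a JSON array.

Compute FIRST by fixpoint:
[1]
  A via A→b: +{b}
  B via B→b: +{b}
  S via S→A S: +{b}
  S via S→a B: +{a}
  S: {a,b}  A: {b}  B: {b}
[2] (no change)
  S: {a,b}  A: {b}  B: {b}

FIRST(S) = ["a", "b"]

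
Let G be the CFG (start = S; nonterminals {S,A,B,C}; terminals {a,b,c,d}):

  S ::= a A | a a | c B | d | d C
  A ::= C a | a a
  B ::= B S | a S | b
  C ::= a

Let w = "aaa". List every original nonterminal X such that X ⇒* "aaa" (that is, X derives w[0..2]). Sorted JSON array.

Convert to CNF:
  S -> T0 A | T0 T0 | T1 B | T2 C | d
  A -> C T0 | T0 T0
  B -> B S | T0 S | b
  C -> a
  T0 -> a
  T1 -> c
  T2 -> d

Fill CYK table bottom-up, restricted to cells inside w[0..2]:
  T[0,0] 'a' = {C,T0}  orig:{C}
  T[1,1] 'a' = {C,T0}  orig:{C}
  T[2,2] 'a' = {C,T0}  orig:{C}
  T[0,1] 'aa' = {A,S}
  T[1,2] 'aa' = {A,S}
  T[0,2] 'aaa' = {B,S}

Original NTs in T[0,2] deriving "aaa": ["B", "S"]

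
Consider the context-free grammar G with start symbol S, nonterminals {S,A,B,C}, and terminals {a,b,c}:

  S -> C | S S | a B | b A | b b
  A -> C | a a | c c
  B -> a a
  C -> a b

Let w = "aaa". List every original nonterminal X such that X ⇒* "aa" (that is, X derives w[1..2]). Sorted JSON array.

Convert to CNF:
  S -> S S | T0 B | T0 T1 | T1 A | T1 T1
  A -> T0 T0 | T0 T1 | T2 T2
  B -> T0 T0
  C -> T0 T1
  T0 -> a
  T1 -> b
  T2 -> c

Fill CYK table bottom-up (cells [i..j] with 1 ≤ i ≤ j ≤ 2 only):
  cell(1,1) a: {T0}  orig:{}
  cell(2,2) a: {T0}  orig:{}
  cell(1,2) aa: {A,B}

Original NTs in T[1,2] deriving "aa": ["A", "B"]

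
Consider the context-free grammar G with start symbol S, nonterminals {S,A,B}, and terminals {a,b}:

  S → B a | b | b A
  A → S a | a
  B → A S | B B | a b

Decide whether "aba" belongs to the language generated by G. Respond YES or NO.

Convert to CNF:
  S -> B T0 | T1 A | b
  A -> S T0 | a
  B -> A S | B B | T0 T1
  T0 -> a
  T1 -> b

CYK fill:
  T[0,0] 'a' = {A,T0}  orig:{A}
  T[1,1] 'b' = {S,T1}  orig:{S}
  T[2,2] 'a' = {A,T0}  orig:{A}
  T[0,1] 'ab' = {B}
  T[1,2] 'ba' = {A,S}
  T[0,2] 'aba' = {B,S}

S ∈ T[0,2] ⇒ YES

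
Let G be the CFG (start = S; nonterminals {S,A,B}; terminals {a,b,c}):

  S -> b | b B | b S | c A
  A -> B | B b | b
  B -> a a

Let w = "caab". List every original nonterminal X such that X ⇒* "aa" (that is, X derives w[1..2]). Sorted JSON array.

CNF form of G:
  S -> T0 B | T0 S | T2 A | b
  A -> B T0 | T1 T1 | b
  B -> T1 T1
  T0 -> b
  T1 -> a
  T2 -> c

CYK fill, restricted to cells inside w[1..2]:
  cell(1,1) a: {T1}  orig:{}
  cell(2,2) a: {T1}  orig:{}
  cell(1,2) aa: {A,B}

Original NTs in T[1,2] deriving "aa": ["A", "B"]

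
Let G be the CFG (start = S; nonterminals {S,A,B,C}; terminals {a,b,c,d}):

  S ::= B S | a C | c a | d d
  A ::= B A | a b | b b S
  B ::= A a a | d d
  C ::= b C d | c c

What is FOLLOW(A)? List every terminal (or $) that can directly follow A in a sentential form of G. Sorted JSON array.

FIRST iteration:
pass 1:
  A via A→a b: +{a}
  A via A→b b S: +{b}
  B via B→A a a: +{a,b}
  B via B→d d: +{d}
  C via C→b C d: +{b}
  C via C→c c: +{c}
  S via S→B S: +{a,b,d}
  S via S→c a: +{c}
  FIRST(S)={a,b,c,d}  FIRST(A)={a,b}  FIRST(B)={a,b,d}  FIRST(C)={b,c}
pass 2:
  A via A→B A: +{d}
  FIRST(S)={a,b,c,d}  FIRST(A)={a,b,d}  FIRST(B)={a,b,d}  FIRST(C)={b,c}
pass 3: — fixpoint
  FIRST(S)={a,b,c,d}  FIRST(A)={a,b,d}  FIRST(B)={a,b,d}  FIRST(C)={b,c}

Compute FOLLOW by fixpoint:
initialize: $ ∈ FOLLOW(S)
iter 1:
  A→B A: FOLLOW(B) ⊇ FIRST(A) = {a,b,d}; new: +{a,b,d}
  B→A a a: FOLLOW(A) ⊇ FIRST(a) = {a}; new: +{a}
  C→b C d: FOLLOW(C) ⊇ FIRST(d) = {d}; new: +{d}
  S→B S: FOLLOW(B) ⊇ FIRST(S) = {a,b,c,d}; new: +{c}
  S→a C: FOLLOW(C) ⊇ FOLLOW(S) ⊇ {$}; new: +{$}
  S: {$}  A: {a}  B: {a,b,c,d}  C: {$,d}
iter 2:
  A→b b S: FOLLOW(S) ⊇ FOLLOW(A) ⊇ {a}; new: +{a}
  S→a C: FOLLOW(C) ⊇ FOLLOW(S) ⊇ {$,a}; new: +{a}
  S: {$,a}  A: {a}  B: {a,b,c,d}  C: {$,a,d}
iter 3: — fixpoint
  S: {$,a}  A: {a}  B: {a,b,c,d}  C: {$,a,d}

FOLLOW(A) = ["a"]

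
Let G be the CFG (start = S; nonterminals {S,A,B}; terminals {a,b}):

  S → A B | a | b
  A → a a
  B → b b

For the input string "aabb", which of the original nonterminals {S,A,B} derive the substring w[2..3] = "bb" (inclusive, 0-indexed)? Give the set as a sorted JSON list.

CNF form of G:
  S -> A B | a | b
  A -> T0 T0
  B -> T1 T1
  T0 -> a
  T1 -> b

CYK fill (cells [i..j] with 2 ≤ i ≤ j ≤ 3 only):
  [2..2]={S,T1}  "b"  orig:{S}
  [3..3]={S,T1}  "b"  orig:{S}
  [2..3]={B}  "bb"

Original NTs in T[2,3] deriving "bb": ["B"]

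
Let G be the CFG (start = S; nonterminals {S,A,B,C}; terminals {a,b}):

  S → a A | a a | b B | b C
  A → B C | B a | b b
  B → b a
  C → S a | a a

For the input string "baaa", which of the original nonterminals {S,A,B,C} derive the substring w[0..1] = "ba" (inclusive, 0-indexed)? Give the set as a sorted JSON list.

Convert to CNF:
  S -> T0 A | T0 T0 | T1 B | T1 C
  A -> B C | B T0 | T1 T1
  B -> T1 T0
  C -> S T0 | T0 T0
  T0 -> a
  T1 -> b

CYK table (by increasing span) (cells [i..j] with 0 ≤ i ≤ j ≤ 1 only):
  cell(0,0) b: {T1}  orig:{}
  cell(1,1) a: {T0}  orig:{}
  cell(0,1) ba: {B}

Original NTs in T[0,1] deriving "ba": ["B"]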